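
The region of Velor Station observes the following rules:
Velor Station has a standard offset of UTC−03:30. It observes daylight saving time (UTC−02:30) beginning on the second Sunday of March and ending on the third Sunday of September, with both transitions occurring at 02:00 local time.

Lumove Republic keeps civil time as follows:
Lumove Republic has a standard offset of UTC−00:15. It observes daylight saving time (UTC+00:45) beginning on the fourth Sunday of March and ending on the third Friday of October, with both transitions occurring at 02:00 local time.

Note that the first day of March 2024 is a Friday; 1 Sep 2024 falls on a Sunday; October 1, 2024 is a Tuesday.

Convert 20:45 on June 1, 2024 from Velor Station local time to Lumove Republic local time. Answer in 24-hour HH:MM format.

00:00

1 March 2024 is a Friday, so the first Sunday is March 3 and the second is March 10.
1 September 2024 is a Sunday, so the first Sunday is September 1 and the third is September 15.
June 1, 2024 falls between 10 March and 15 September, so daylight saving is in effect and Velor Station is at UTC−02:30.
20:45 Velor Station + 2h30m = 23:15 UTC.
1 March 2024 is a Friday, so the first Sunday is March 3 and the fourth is March 24.
1 October 2024 is a Tuesday, so the first Friday is October 4 and the third is October 18.
At the standard offset (UTC−00:15), 23:15 UTC − 0h15m = 23:00 Lumove Republic standard time.
The standard-time date in Lumove Republic, June 1, 2024, lies within the daylight-saving period (24 March – 18 October), so Lumove Republic is on daylight time, UTC+00:45.
23:15 UTC + 0h45m = 00:00 Lumove Republic (rolling into the next day, 2 June 2024).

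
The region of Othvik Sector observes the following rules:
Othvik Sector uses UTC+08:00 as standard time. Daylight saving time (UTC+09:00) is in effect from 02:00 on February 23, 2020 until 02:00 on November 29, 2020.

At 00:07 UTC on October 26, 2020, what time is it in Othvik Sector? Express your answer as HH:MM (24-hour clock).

09:07

At the standard offset (UTC+08:00), 00:07 UTC + 8h = 08:07 Othvik Sector standard time.
Daylight saving runs 23 February – 29 November; the standard-time date in Othvik Sector, October 26, 2020, is inside that window, so Othvik Sector is at UTC+09:00.
00:07 UTC + 9h = 09:07 local.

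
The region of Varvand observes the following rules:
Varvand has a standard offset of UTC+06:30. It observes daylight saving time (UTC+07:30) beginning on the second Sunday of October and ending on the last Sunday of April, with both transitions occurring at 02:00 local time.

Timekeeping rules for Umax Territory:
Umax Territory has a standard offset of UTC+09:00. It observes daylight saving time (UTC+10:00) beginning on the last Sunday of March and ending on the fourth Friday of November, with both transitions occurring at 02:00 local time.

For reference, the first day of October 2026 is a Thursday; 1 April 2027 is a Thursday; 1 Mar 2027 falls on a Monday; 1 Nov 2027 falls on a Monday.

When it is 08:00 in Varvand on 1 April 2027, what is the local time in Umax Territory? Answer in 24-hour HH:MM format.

1 October 2026 is a Thursday, so the first Sunday is October 4 and the second is October 11.
1 April 2027 is a Thursday, so Sundays fall on 4, 11, 18, 25; the last is April 25.
1 April 2027 falls between 11 October 2026 and 25 April 2027, so daylight saving is in effect and Varvand is at UTC+07:30.
08:00 Varvand − 7h30m = 00:30 UTC.
1 March 2027 is a Monday, so Sundays fall on 7, 14, 21, 28; the last is March 28.
1 November 2027 is a Monday, so the first Friday is November 5 and the fourth is November 26.
At the standard offset (UTC+09:00), 00:30 UTC + 9h = 09:30 Umax Territory standard time.
The standard-time date in Umax Territory, 1 April 2027, falls between 28 March and 26 November, so daylight saving is in effect and Umax Territory is at UTC+10:00.
00:30 UTC + 10h = 10:30 Umax Territory.

10:30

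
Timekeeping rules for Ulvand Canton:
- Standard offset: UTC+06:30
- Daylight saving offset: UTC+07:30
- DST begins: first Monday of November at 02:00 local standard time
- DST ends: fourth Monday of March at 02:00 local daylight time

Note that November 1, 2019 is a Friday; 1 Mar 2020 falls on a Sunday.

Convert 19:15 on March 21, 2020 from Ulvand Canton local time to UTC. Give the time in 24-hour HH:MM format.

11:45

1 November 2019 is a Friday, so the first Monday is November 4.
1 March 2020 is a Sunday, so the first Monday is March 2 and the fourth is March 23.
Daylight saving runs 4 November 2019 – 23 March 2020; March 21, 2020 is inside that window, so Ulvand Canton is at UTC+07:30.
19:15 local − 7h30m = 11:45 UTC.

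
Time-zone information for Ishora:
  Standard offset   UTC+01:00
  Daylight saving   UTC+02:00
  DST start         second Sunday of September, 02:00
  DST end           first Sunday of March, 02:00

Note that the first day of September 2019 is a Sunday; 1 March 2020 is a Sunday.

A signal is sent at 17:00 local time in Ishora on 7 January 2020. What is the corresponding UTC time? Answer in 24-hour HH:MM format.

15:00

1 September 2019 is a Sunday, so the first Sunday is September 1 and the second is September 8.
1 March 2020 is a Sunday, so the first Sunday is March 1.
Daylight saving runs 8 September 2019 – 1 March 2020; 7 January 2020 is inside that window, so Ishora is at UTC+02:00.
17:00 local − 2h = 15:00 UTC.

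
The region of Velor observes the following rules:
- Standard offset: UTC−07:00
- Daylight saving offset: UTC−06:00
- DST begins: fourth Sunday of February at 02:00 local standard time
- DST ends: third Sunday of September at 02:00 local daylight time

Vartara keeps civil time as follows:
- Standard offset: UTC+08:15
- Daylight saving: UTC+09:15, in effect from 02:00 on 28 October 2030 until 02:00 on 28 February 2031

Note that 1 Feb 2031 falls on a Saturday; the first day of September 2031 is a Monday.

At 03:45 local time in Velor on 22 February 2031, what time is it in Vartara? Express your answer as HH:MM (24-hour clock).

1 February 2031 is a Saturday, so the first Sunday is February 2 and the fourth is February 23.
1 September 2031 is a Monday, so the first Sunday is September 7 and the third is September 21.
22 February 2031 is outside the daylight-saving period (23 February – 21 September), so Velor is on standard time, UTC−07:00.
03:45 Velor + 7h = 10:45 UTC.
At the standard offset (UTC+08:15), 10:45 UTC + 8h15m = 19:00 Vartara standard time.
Daylight saving runs 28 October 2030 – 28 February 2031; the standard-time date in Vartara, 22 February 2031, is inside that window, so Vartara is at UTC+09:15.
10:45 UTC + 9h15m = 20:00 Vartara.

20:00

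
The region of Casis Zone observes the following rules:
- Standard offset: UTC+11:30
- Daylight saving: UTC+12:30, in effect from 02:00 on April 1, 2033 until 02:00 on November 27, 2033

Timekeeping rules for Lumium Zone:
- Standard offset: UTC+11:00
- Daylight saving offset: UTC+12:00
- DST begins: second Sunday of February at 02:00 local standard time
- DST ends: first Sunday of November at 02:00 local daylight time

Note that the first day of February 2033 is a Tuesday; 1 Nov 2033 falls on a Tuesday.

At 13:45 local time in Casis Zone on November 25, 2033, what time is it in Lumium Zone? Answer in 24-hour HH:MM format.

November 25, 2033 lies within the daylight-saving period (1 April – 27 November), so Casis Zone is on daylight time, UTC+12:30.
13:45 Casis Zone − 12h30m = 01:15 UTC.
1 February 2033 is a Tuesday, so the first Sunday is February 6 and the second is February 13.
1 November 2033 is a Tuesday, so the first Sunday is November 6.
At the standard offset (UTC+11:00), 01:15 UTC + 11h = 12:15 Lumium Zone standard time.
The standard-time date in Lumium Zone, November 25, 2033, is outside the daylight-saving period (13 February – 6 November), so Lumium Zone is on standard time, UTC+11:00.
01:15 UTC + 11h = 12:15 Lumium Zone.

12:15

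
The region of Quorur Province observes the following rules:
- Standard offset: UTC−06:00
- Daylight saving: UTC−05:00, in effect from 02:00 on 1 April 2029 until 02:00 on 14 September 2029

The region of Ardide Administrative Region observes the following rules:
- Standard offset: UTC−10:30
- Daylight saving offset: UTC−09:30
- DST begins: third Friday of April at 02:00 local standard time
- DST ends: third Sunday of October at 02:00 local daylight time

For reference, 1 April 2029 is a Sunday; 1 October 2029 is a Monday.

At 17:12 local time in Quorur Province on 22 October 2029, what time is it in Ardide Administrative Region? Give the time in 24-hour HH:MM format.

Daylight saving runs 1 April – 14 September; 22 October 2029 is outside that window, so Quorur Province is on standard time at UTC−06:00.
17:12 Quorur Province + 6h = 23:12 UTC.
1 April 2029 is a Sunday, so the first Friday is April 6 and the third is April 20.
1 October 2029 is a Monday, so the first Sunday is October 7 and the third is October 21.
At the standard offset (UTC−10:30), 23:12 UTC − 10h30m = 12:42 Ardide Administrative Region standard time.
The standard-time date in Ardide Administrative Region, 22 October 2029, does not fall between 20 April and 21 October, so daylight saving is not in effect and Ardide Administrative Region is at UTC−10:30.
23:12 UTC − 10h30m = 12:42 Ardide Administrative Region.

12:42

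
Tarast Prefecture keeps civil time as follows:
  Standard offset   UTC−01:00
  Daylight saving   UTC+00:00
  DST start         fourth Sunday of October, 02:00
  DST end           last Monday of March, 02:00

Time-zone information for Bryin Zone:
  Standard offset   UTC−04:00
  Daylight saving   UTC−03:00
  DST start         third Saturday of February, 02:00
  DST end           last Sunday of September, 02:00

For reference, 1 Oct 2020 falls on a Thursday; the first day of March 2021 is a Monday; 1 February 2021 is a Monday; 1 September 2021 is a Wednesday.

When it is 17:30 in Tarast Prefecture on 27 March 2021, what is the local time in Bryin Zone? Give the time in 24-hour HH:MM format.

1 October 2020 is a Thursday, so the first Sunday is October 4 and the fourth is October 25.
1 March 2021 is a Monday, so Mondays fall on 1, 8, 15, 22, 29; the last is March 29.
Daylight saving runs 25 October 2020 – 29 March 2021; 27 March 2021 is inside that window, so Tarast Prefecture is at UTC+00:00.
17:30 Tarast Prefecture − 0h = 17:30 UTC.
1 February 2021 is a Monday, so the first Saturday is February 6 and the third is February 20.
1 September 2021 is a Wednesday, so Sundays fall on 5, 12, 19, 26; the last is September 26.
At the standard offset (UTC−04:00), 17:30 UTC − 4h = 13:30 Bryin Zone standard time.
The standard-time date in Bryin Zone, 27 March 2021, falls between 20 February and 26 September, so daylight saving is in effect and Bryin Zone is at UTC−03:00.
17:30 UTC − 3h = 14:30 Bryin Zone.

14:30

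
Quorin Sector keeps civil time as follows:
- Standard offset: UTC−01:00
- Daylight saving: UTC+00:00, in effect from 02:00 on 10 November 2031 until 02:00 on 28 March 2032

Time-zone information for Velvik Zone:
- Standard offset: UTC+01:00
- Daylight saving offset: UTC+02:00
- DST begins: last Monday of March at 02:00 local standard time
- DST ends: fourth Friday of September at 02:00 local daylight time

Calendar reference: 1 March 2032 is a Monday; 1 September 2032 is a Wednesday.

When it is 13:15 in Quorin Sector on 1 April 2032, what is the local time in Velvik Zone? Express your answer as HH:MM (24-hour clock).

Daylight saving runs 10 November 2031 – 28 March 2032; 1 April 2032 is outside that window, so Quorin Sector is on standard time at UTC−01:00.
13:15 Quorin Sector + 1h = 14:15 UTC.
1 March 2032 is a Monday, so Mondays fall on 1, 8, 15, 22, 29; the last is March 29.
1 September 2032 is a Wednesday, so the first Friday is September 3 and the fourth is September 24.
At the standard offset (UTC+01:00), 14:15 UTC + 1h = 15:15 Velvik Zone standard time.
The standard-time date in Velvik Zone, 1 April 2032, lies within the daylight-saving period (29 March – 24 September), so Velvik Zone is on daylight time, UTC+02:00.
14:15 UTC + 2h = 16:15 Velvik Zone.

16:15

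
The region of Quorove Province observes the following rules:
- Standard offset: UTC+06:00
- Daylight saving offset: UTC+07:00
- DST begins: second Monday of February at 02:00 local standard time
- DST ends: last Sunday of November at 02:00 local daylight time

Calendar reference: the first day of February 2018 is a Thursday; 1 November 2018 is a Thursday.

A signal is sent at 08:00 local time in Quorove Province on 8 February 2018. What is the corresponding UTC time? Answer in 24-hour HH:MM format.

02:00

1 February 2018 is a Thursday, so the first Monday is February 5 and the second is February 12.
1 November 2018 is a Thursday, so Sundays fall on 4, 11, 18, 25; the last is November 25.
8 February 2018 is outside the daylight-saving period (12 February – 25 November), so Quorove Province is on standard time, UTC+06:00.
08:00 local − 6h = 02:00 UTC.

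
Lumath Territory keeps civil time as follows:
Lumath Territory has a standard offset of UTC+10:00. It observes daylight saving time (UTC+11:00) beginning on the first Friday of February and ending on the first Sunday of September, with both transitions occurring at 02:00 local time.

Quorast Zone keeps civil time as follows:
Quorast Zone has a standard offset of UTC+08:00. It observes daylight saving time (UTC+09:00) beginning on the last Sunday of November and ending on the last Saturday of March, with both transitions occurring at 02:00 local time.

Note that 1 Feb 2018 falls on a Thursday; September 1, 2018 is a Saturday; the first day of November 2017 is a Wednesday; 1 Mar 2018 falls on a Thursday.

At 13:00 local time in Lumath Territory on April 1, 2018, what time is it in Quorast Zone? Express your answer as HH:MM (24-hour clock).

10:00

1 February 2018 is a Thursday, so the first Friday is February 2.
1 September 2018 is a Saturday, so the first Sunday is September 2.
April 1, 2018 lies within the daylight-saving period (2 February – 2 September), so Lumath Territory is on daylight time, UTC+11:00.
13:00 Lumath Territory − 11h = 02:00 UTC.
1 November 2017 is a Wednesday, so Sundays fall on 5, 12, 19, 26; the last is November 26.
1 March 2018 is a Thursday, so Saturdays fall on 3, 10, 17, 24, 31; the last is March 31.
At the standard offset (UTC+08:00), 02:00 UTC + 8h = 10:00 Quorast Zone standard time.
The standard-time date in Quorast Zone, April 1, 2018, does not fall between 26 November 2017 and 31 March 2018, so daylight saving is not in effect and Quorast Zone is at UTC+08:00.
02:00 UTC + 8h = 10:00 Quorast Zone.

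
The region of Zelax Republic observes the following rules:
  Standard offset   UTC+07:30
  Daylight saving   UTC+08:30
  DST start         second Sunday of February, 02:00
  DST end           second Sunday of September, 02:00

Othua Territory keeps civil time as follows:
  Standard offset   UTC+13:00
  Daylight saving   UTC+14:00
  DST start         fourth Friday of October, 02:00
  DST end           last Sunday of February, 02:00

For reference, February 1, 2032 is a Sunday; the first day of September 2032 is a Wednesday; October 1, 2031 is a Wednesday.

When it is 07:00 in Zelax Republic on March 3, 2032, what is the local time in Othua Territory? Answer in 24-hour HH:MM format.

1 February 2032 is a Sunday, so the first Sunday is February 1 and the second is February 8.
1 September 2032 is a Wednesday, so the first Sunday is September 5 and the second is September 12.
Daylight saving runs 8 February – 12 September; March 3, 2032 is inside that window, so Zelax Republic is at UTC+08:30.
07:00 Zelax Republic − 8h30m = 22:30 UTC (rolling into the previous day, 2 March 2032).
1 October 2031 is a Wednesday, so the first Friday is October 3 and the fourth is October 24.
1 February 2032 is a Sunday, so Sundays fall on 1, 8, 15, 22, 29; the last is February 29.
At the standard offset (UTC+13:00), 22:30 UTC + 13h = 11:30 Othua Territory standard time (rolling into the next day, 3 March 2032).
Daylight saving runs 24 October 2031 – 29 February 2032; the standard-time date in Othua Territory, March 3, 2032, is outside that window, so Othua Territory is on standard time at UTC+13:00.
22:30 UTC + 13h = 11:30 Othua Territory (rolling into the next day, 3 March 2032).

11:30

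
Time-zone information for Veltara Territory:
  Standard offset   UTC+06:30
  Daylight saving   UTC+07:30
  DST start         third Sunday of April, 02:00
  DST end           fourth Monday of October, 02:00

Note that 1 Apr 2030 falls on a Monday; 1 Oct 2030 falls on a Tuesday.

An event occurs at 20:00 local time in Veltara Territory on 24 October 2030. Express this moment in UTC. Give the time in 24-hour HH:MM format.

12:30

1 April 2030 is a Monday, so the first Sunday is April 7 and the third is April 21.
1 October 2030 is a Tuesday, so the first Monday is October 7 and the fourth is October 28.
24 October 2030 lies within the daylight-saving period (21 April – 28 October), so Veltara Territory is on daylight time, UTC+07:30.
20:00 local − 7h30m = 12:30 UTC.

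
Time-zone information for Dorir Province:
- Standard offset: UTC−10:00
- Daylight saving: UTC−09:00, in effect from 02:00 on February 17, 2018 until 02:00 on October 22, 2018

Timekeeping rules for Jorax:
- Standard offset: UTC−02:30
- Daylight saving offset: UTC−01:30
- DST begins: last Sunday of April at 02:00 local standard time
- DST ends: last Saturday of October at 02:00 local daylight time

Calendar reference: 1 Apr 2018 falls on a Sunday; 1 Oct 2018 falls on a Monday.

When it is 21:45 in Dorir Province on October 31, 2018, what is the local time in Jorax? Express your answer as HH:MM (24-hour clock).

October 31, 2018 is outside the daylight-saving period (17 February – 22 October), so Dorir Province is on standard time, UTC−10:00.
21:45 Dorir Province + 10h = 07:45 UTC (rolling into the next day, 1 November 2018).
1 April 2018 is a Sunday, so Sundays fall on 1, 8, 15, 22, 29; the last is April 29.
1 October 2018 is a Monday, so Saturdays fall on 6, 13, 20, 27; the last is October 27.
At the standard offset (UTC−02:30), 07:45 UTC − 2h30m = 05:15 Jorax standard time.
Daylight saving runs 29 April – 27 October; the standard-time date in Jorax, November 1, 2018, is outside that window, so Jorax is on standard time at UTC−02:30.
07:45 UTC − 2h30m = 05:15 Jorax.

05:15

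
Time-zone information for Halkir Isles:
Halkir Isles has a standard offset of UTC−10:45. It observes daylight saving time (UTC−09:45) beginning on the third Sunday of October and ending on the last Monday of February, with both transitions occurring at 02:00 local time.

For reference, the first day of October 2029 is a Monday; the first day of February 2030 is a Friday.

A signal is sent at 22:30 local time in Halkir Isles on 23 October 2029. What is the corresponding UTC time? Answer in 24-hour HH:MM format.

1 October 2029 is a Monday, so the first Sunday is October 7 and the third is October 21.
1 February 2030 is a Friday, so Mondays fall on 4, 11, 18, 25; the last is February 25.
Daylight saving runs 21 October 2029 – 25 February 2030; 23 October 2029 is inside that window, so Halkir Isles is at UTC−09:45.
22:30 local + 9h45m = 08:15 UTC (rolling into the next day, 24 October 2029).

08:15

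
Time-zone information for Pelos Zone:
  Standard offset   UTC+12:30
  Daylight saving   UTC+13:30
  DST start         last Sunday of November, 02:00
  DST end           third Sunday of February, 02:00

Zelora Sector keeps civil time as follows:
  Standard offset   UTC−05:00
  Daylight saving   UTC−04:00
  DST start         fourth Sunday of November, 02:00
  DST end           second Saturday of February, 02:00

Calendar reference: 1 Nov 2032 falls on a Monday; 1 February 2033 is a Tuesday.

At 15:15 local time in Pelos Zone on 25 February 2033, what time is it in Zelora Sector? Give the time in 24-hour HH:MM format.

1 November 2032 is a Monday, so Sundays fall on 7, 14, 21, 28; the last is November 28.
1 February 2033 is a Tuesday, so the first Sunday is February 6 and the third is February 20.
25 February 2033 is outside the daylight-saving period (28 November 2032 – 20 February 2033), so Pelos Zone is on standard time, UTC+12:30.
15:15 Pelos Zone − 12h30m = 02:45 UTC.
1 November 2032 is a Monday, so the first Sunday is November 7 and the fourth is November 28.
1 February 2033 is a Tuesday, so the first Saturday is February 5 and the second is February 12.
At the standard offset (UTC−05:00), 02:45 UTC − 5h = 21:45 Zelora Sector standard time (rolling into the previous day, 24 February 2033).
The standard-time date in Zelora Sector, 24 February 2033, is outside the daylight-saving period (28 November 2032 – 12 February 2033), so Zelora Sector is on standard time, UTC−05:00.
02:45 UTC − 5h = 21:45 Zelora Sector (rolling into the previous day, 24 February 2033).

21:45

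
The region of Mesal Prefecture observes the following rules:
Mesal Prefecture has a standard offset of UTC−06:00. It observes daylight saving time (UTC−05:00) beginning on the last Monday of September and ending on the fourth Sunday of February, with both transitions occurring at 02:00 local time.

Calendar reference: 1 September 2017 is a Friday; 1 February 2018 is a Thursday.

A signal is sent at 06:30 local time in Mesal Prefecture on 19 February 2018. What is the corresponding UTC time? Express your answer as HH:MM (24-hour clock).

1 September 2017 is a Friday, so Mondays fall on 4, 11, 18, 25; the last is September 25.
1 February 2018 is a Thursday, so the first Sunday is February 4 and the fourth is February 25.
19 February 2018 lies within the daylight-saving period (25 September 2017 – 25 February 2018), so Mesal Prefecture is on daylight time, UTC−05:00.
06:30 local + 5h = 11:30 UTC.

11:30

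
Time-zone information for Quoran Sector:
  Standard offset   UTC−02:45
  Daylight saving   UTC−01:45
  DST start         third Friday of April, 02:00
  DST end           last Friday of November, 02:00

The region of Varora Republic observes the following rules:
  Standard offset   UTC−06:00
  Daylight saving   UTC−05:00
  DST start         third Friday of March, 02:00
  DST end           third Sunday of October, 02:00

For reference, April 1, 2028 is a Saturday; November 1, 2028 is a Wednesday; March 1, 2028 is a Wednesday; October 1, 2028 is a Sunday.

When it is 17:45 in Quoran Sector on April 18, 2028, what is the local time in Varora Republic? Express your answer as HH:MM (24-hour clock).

1 April 2028 is a Saturday, so the first Friday is April 7 and the third is April 21.
1 November 2028 is a Wednesday, so Fridays fall on 3, 10, 17, 24; the last is November 24.
April 18, 2028 does not fall between 21 April and 24 November, so daylight saving is not in effect and Quoran Sector is at UTC−02:45.
17:45 Quoran Sector + 2h45m = 20:30 UTC.
1 March 2028 is a Wednesday, so the first Friday is March 3 and the third is March 17.
1 October 2028 is a Sunday, so the first Sunday is October 1 and the third is October 15.
At the standard offset (UTC−06:00), 20:30 UTC − 6h = 14:30 Varora Republic standard time.
The standard-time date in Varora Republic, April 18, 2028, lies within the daylight-saving period (17 March – 15 October), so Varora Republic is on daylight time, UTC−05:00.
20:30 UTC − 5h = 15:30 Varora Republic.

15:30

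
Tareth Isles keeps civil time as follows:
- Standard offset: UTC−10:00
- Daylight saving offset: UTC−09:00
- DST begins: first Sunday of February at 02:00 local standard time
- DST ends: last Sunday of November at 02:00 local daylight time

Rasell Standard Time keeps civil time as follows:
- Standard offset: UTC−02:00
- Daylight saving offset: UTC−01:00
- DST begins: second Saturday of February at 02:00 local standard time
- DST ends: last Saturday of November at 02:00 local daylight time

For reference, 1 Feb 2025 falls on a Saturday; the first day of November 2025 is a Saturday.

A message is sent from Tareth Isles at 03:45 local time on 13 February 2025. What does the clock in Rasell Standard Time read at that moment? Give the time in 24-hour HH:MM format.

1 February 2025 is a Saturday, so the first Sunday is February 2.
1 November 2025 is a Saturday, so Sundays fall on 2, 9, 16, 23, 30; the last is November 30.
Daylight saving runs 2 February – 30 November; 13 February 2025 is inside that window, so Tareth Isles is at UTC−09:00.
03:45 Tareth Isles + 9h = 12:45 UTC.
1 February 2025 is a Saturday, so the first Saturday is February 1 and the second is February 8.
1 November 2025 is a Saturday, so Saturdays fall on 1, 8, 15, 22, 29; the last is November 29.
At the standard offset (UTC−02:00), 12:45 UTC − 2h = 10:45 Rasell Standard Time standard time.
The standard-time date in Rasell Standard Time, 13 February 2025, falls between 8 February and 29 November, so daylight saving is in effect and Rasell Standard Time is at UTC−01:00.
12:45 UTC − 1h = 11:45 Rasell Standard Time.

11:45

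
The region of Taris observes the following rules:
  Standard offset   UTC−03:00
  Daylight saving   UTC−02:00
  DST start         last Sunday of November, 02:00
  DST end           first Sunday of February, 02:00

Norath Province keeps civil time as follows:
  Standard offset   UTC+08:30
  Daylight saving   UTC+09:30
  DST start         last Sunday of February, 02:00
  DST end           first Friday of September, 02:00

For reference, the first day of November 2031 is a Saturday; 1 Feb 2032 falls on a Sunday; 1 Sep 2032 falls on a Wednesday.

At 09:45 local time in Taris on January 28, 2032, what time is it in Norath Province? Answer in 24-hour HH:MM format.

20:15

1 November 2031 is a Saturday, so Sundays fall on 2, 9, 16, 23, 30; the last is November 30.
1 February 2032 is a Sunday, so the first Sunday is February 1.
January 28, 2032 falls between 30 November 2031 and 1 February 2032, so daylight saving is in effect and Taris is at UTC−02:00.
09:45 Taris + 2h = 11:45 UTC.
1 February 2032 is a Sunday, so Sundays fall on 1, 8, 15, 22, 29; the last is February 29.
1 September 2032 is a Wednesday, so the first Friday is September 3.
At the standard offset (UTC+08:30), 11:45 UTC + 8h30m = 20:15 Norath Province standard time.
Daylight saving runs 29 February – 3 September; the standard-time date in Norath Province, January 28, 2032, is outside that window, so Norath Province is on standard time at UTC+08:30.
11:45 UTC + 8h30m = 20:15 Norath Province.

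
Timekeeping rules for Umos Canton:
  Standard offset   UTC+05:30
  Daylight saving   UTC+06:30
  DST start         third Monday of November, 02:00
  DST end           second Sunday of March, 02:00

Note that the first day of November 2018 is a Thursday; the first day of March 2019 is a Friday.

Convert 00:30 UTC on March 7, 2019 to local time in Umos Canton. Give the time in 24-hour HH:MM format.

07:00

1 November 2018 is a Thursday, so the first Monday is November 5 and the third is November 19.
1 March 2019 is a Friday, so the first Sunday is March 3 and the second is March 10.
At the standard offset (UTC+05:30), 00:30 UTC + 5h30m = 06:00 Umos Canton standard time.
Daylight saving runs 19 November 2018 – 10 March 2019; the standard-time date in Umos Canton, March 7, 2019, is inside that window, so Umos Canton is at UTC+06:30.
00:30 UTC + 6h30m = 07:00 local.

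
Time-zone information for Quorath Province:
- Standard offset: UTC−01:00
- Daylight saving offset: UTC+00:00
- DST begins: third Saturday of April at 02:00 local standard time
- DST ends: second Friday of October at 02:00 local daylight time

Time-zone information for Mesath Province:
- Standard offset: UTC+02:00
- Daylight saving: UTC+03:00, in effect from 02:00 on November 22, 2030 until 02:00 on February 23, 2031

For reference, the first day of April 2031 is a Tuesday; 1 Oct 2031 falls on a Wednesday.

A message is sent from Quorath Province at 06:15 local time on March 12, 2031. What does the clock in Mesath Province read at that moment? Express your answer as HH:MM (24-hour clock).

09:15

1 April 2031 is a Tuesday, so the first Saturday is April 5 and the third is April 19.
1 October 2031 is a Wednesday, so the first Friday is October 3 and the second is October 10.
March 12, 2031 does not fall between 19 April and 10 October, so daylight saving is not in effect and Quorath Province is at UTC−01:00.
06:15 Quorath Province + 1h = 07:15 UTC.
At the standard offset (UTC+02:00), 07:15 UTC + 2h = 09:15 Mesath Province standard time.
Daylight saving runs 22 November 2030 – 23 February 2031; the standard-time date in Mesath Province, March 12, 2031, is outside that window, so Mesath Province is on standard time at UTC+02:00.
07:15 UTC + 2h = 09:15 Mesath Province.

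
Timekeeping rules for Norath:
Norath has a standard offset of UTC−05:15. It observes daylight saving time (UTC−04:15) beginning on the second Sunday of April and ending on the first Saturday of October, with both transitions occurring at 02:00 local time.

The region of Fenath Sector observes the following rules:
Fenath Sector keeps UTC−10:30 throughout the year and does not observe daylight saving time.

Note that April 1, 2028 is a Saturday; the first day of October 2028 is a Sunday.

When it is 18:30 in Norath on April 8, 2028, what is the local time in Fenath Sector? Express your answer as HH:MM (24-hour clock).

1 April 2028 is a Saturday, so the first Sunday is April 2 and the second is April 9.
1 October 2028 is a Sunday, so the first Saturday is October 7.
April 8, 2028 does not fall between 9 April and 7 October, so daylight saving is not in effect and Norath is at UTC−05:15.
18:30 Norath + 5h15m = 23:45 UTC.
Fenath Sector stays on UTC−10:30 all year.
23:45 UTC − 10h30m = 13:15 Fenath Sector.

13:15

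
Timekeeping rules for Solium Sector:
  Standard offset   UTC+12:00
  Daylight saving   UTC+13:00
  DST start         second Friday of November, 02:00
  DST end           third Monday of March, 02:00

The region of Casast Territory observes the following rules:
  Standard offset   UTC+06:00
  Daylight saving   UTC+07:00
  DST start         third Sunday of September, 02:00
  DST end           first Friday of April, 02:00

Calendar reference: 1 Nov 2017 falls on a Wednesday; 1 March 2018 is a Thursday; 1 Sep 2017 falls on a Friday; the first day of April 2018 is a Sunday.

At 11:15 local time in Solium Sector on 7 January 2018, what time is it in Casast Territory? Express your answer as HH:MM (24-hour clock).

1 November 2017 is a Wednesday, so the first Friday is November 3 and the second is November 10.
1 March 2018 is a Thursday, so the first Monday is March 5 and the third is March 19.
Daylight saving runs 10 November 2017 – 19 March 2018; 7 January 2018 is inside that window, so Solium Sector is at UTC+13:00.
11:15 Solium Sector − 13h = 22:15 UTC (rolling into the previous day, 6 January 2018).
1 September 2017 is a Friday, so the first Sunday is September 3 and the third is September 17.
1 April 2018 is a Sunday, so the first Friday is April 6.
At the standard offset (UTC+06:00), 22:15 UTC + 6h = 04:15 Casast Territory standard time (rolling into the next day, 7 January 2018).
Daylight saving runs 17 September 2017 – 6 April 2018; the standard-time date in Casast Territory, 7 January 2018, is inside that window, so Casast Territory is at UTC+07:00.
22:15 UTC + 7h = 05:15 Casast Territory (rolling into the next day, 7 January 2018).

05:15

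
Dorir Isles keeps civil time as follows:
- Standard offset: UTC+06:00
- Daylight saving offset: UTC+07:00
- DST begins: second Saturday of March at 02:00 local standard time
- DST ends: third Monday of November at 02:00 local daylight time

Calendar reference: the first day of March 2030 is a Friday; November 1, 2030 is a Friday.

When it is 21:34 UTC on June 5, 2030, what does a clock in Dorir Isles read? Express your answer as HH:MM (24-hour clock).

04:34

1 March 2030 is a Friday, so the first Saturday is March 2 and the second is March 9.
1 November 2030 is a Friday, so the first Monday is November 4 and the third is November 18.
At the standard offset (UTC+06:00), 21:34 UTC + 6h = 03:34 Dorir Isles standard time (rolling into the next day, 6 June 2030).
The standard-time date in Dorir Isles, June 6, 2030, lies within the daylight-saving period (9 March – 18 November), so Dorir Isles is on daylight time, UTC+07:00.
21:34 UTC + 7h = 04:34 local (rolling into the next day, 6 June 2030).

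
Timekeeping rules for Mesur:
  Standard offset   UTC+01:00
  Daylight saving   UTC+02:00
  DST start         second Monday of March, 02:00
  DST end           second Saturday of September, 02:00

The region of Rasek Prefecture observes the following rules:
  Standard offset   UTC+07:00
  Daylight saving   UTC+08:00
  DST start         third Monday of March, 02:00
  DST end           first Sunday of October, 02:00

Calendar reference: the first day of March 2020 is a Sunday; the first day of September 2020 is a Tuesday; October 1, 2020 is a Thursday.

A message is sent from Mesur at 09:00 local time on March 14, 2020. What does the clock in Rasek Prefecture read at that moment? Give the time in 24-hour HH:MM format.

1 March 2020 is a Sunday, so the first Monday is March 2 and the second is March 9.
1 September 2020 is a Tuesday, so the first Saturday is September 5 and the second is September 12.
Daylight saving runs 9 March – 12 September; March 14, 2020 is inside that window, so Mesur is at UTC+02:00.
09:00 Mesur − 2h = 07:00 UTC.
1 March 2020 is a Sunday, so the first Monday is March 2 and the third is March 16.
1 October 2020 is a Thursday, so the first Sunday is October 4.
At the standard offset (UTC+07:00), 07:00 UTC + 7h = 14:00 Rasek Prefecture standard time.
The standard-time date in Rasek Prefecture, March 14, 2020, is outside the daylight-saving period (16 March – 4 October), so Rasek Prefecture is on standard time, UTC+07:00.
07:00 UTC + 7h = 14:00 Rasek Prefecture.

14:00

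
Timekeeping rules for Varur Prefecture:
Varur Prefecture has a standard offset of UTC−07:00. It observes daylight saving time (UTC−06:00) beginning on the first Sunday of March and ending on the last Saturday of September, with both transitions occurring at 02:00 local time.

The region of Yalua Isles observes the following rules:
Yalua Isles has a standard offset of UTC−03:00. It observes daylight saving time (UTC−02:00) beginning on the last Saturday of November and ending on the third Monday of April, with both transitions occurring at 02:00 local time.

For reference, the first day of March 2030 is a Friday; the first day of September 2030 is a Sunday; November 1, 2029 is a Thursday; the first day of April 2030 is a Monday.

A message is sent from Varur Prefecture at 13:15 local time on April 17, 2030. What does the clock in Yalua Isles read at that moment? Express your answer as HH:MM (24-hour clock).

16:15

1 March 2030 is a Friday, so the first Sunday is March 3.
1 September 2030 is a Sunday, so Saturdays fall on 7, 14, 21, 28; the last is September 28.
April 17, 2030 lies within the daylight-saving period (3 March – 28 September), so Varur Prefecture is on daylight time, UTC−06:00.
13:15 Varur Prefecture + 6h = 19:15 UTC.
1 November 2029 is a Thursday, so Saturdays fall on 3, 10, 17, 24; the last is November 24.
1 April 2030 is a Monday, so the first Monday is April 1 and the third is April 15.
At the standard offset (UTC−03:00), 19:15 UTC − 3h = 16:15 Yalua Isles standard time.
The standard-time date in Yalua Isles, April 17, 2030, does not fall between 24 November 2029 and 15 April 2030, so daylight saving is not in effect and Yalua Isles is at UTC−03:00.
19:15 UTC − 3h = 16:15 Yalua Isles.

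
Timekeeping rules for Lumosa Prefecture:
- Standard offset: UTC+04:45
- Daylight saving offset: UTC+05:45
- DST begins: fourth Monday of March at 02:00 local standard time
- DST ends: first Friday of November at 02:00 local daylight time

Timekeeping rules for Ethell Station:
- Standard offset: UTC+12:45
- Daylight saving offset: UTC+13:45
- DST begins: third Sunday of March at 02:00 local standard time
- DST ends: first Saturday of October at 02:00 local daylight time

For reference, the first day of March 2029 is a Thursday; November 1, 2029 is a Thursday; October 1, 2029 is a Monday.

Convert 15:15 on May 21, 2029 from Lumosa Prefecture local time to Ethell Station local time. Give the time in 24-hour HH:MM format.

23:15

1 March 2029 is a Thursday, so the first Monday is March 5 and the fourth is March 26.
1 November 2029 is a Thursday, so the first Friday is November 2.
May 21, 2029 falls between 26 March and 2 November, so daylight saving is in effect and Lumosa Prefecture is at UTC+05:45.
15:15 Lumosa Prefecture − 5h45m = 09:30 UTC.
1 March 2029 is a Thursday, so the first Sunday is March 4 and the third is March 18.
1 October 2029 is a Monday, so the first Saturday is October 6.
At the standard offset (UTC+12:45), 09:30 UTC + 12h45m = 22:15 Ethell Station standard time.
Daylight saving runs 18 March – 6 October; the standard-time date in Ethell Station, May 21, 2029, is inside that window, so Ethell Station is at UTC+13:45.
09:30 UTC + 13h45m = 23:15 Ethell Station.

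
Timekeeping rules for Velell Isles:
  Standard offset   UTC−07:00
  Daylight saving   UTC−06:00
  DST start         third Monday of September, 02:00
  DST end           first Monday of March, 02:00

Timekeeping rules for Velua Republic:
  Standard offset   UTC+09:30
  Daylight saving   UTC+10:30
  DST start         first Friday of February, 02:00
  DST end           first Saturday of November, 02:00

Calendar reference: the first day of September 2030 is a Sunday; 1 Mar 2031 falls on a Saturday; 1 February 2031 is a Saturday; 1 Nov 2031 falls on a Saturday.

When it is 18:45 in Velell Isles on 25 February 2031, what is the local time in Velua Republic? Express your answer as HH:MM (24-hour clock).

1 September 2030 is a Sunday, so the first Monday is September 2 and the third is September 16.
1 March 2031 is a Saturday, so the first Monday is March 3.
25 February 2031 falls between 16 September 2030 and 3 March 2031, so daylight saving is in effect and Velell Isles is at UTC−06:00.
18:45 Velell Isles + 6h = 00:45 UTC (rolling into the next day, 26 February 2031).
1 February 2031 is a Saturday, so the first Friday is February 7.
1 November 2031 is a Saturday, so the first Saturday is November 1.
At the standard offset (UTC+09:30), 00:45 UTC + 9h30m = 10:15 Velua Republic standard time.
Daylight saving runs 7 February – 1 November; the standard-time date in Velua Republic, 26 February 2031, is inside that window, so Velua Republic is at UTC+10:30.
00:45 UTC + 10h30m = 11:15 Velua Republic.

11:15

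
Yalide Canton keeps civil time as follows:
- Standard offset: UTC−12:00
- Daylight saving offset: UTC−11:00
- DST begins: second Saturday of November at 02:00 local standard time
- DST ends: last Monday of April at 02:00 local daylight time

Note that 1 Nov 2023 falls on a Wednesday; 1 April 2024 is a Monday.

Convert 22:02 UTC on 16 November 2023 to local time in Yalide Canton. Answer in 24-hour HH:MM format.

1 November 2023 is a Wednesday, so the first Saturday is November 4 and the second is November 11.
1 April 2024 is a Monday, so Mondays fall on 1, 8, 15, 22, 29; the last is April 29.
At the standard offset (UTC−12:00), 22:02 UTC − 12h = 10:02 Yalide Canton standard time.
Daylight saving runs 11 November 2023 – 29 April 2024; the standard-time date in Yalide Canton, 16 November 2023, is inside that window, so Yalide Canton is at UTC−11:00.
22:02 UTC − 11h = 11:02 local.

11:02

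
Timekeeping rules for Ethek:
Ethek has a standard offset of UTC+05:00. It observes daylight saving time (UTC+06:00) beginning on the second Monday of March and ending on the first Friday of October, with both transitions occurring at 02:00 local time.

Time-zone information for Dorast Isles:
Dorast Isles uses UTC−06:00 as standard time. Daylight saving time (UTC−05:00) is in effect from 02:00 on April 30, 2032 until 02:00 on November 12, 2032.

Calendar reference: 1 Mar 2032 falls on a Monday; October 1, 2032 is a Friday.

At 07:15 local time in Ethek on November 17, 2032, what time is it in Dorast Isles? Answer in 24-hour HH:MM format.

20:15

1 March 2032 is a Monday, so the first Monday is March 1 and the second is March 8.
1 October 2032 is a Friday, so the first Friday is October 1.
November 17, 2032 is outside the daylight-saving period (8 March – 1 October), so Ethek is on standard time, UTC+05:00.
07:15 Ethek − 5h = 02:15 UTC.
At the standard offset (UTC−06:00), 02:15 UTC − 6h = 20:15 Dorast Isles standard time (rolling into the previous day, 16 November 2032).
Daylight saving runs 30 April – 12 November; the standard-time date in Dorast Isles, November 16, 2032, is outside that window, so Dorast Isles is on standard time at UTC−06:00.
02:15 UTC − 6h = 20:15 Dorast Isles (rolling into the previous day, 16 November 2032).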